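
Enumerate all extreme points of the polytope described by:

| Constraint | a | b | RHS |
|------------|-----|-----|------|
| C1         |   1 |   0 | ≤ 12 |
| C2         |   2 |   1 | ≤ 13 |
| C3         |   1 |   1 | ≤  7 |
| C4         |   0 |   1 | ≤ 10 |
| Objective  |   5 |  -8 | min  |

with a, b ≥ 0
Each vertex is the intersection of two constraint boundaries that also satisfies all remaining constraints:
  a = 0 and b = 0 → (0, 0)
  2a + b = 13 and b = 0 → (6.5, 0)
  2a + b = 13 and a + b = 7 → (6, 1)
  a + b = 7 and a = 0 → (0, 7)

Vertices: (0, 0), (6.5, 0), (6, 1), (0, 7)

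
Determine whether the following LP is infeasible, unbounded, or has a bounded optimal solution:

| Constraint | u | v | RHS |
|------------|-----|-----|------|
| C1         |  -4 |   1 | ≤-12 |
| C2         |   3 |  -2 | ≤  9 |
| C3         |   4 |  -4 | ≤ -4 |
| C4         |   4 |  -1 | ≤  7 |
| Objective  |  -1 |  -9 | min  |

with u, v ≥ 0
C4 requires 4u - v ≤ 7, while C1 (-4u + v ≤ -12) is equivalent to 4u - v ≥ 12. Together they would need 12 ≤ 4u - v ≤ 7, which is impossible since 12 > 7. No point satisfies all constraints.

Infeasible — the constraint set is empty.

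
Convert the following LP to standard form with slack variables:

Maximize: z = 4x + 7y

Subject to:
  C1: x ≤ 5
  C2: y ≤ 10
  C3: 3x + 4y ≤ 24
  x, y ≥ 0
max z = 4x + 7y

s.t.
  x + s1 = 5
  y + s2 = 10
  3x + 4y + s3 = 24
  x, y, s1, s2, s3 ≥ 0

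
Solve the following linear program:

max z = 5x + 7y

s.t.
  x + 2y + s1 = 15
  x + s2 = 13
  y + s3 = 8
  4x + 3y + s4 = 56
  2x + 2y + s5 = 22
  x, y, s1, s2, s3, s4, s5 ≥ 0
x = 7, y = 4, z = 63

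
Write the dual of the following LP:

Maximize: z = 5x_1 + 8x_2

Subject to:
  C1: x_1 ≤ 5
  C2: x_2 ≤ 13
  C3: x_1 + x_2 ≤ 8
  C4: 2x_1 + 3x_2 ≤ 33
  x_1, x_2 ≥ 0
Minimize: z = 5y1 + 13y2 + 8y3 + 33y4

Subject to:
  C1: -y1 - y3 - 2y4 ≤ -5
  C2: -y2 - y3 - 3y4 ≤ -8
  y1, y2, y3, y4 ≥ 0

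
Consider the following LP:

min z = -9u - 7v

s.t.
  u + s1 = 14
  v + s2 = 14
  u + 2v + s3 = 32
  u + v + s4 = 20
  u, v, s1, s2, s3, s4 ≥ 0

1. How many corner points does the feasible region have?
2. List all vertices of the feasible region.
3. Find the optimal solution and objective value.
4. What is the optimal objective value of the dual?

1. 6
2. (0, 0), (14, 0), (14, 6), (8, 12), (4, 14), (0, 14)
3. u = 14, v = 6, z = -168
4. -168 (by strong duality, equal to the primal optimum)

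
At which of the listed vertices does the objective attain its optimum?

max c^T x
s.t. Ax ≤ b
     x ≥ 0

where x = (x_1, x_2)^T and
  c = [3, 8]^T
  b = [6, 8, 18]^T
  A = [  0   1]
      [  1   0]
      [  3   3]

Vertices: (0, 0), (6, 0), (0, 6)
Evaluating z = 3x_1 + 8x_2 at each vertex:
  (0, 0): z = 0
  (6, 0): z = 18
  (0, 6): z = 48

The largest value is z = 48, attained at (0, 6).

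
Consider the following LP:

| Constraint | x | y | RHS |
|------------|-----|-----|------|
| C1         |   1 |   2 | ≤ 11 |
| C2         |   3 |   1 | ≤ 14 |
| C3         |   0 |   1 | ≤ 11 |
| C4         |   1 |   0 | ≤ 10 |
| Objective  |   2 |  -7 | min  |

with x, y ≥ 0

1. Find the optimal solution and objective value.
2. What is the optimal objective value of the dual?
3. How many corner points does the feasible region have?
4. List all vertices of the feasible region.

1. x = 0, y = 5.5, z = -38.5
2. -38.5 (by strong duality, equal to the primal optimum)
3. 4
4. (0, 0), (4.667, 0), (3.4, 3.8), (0, 5.5)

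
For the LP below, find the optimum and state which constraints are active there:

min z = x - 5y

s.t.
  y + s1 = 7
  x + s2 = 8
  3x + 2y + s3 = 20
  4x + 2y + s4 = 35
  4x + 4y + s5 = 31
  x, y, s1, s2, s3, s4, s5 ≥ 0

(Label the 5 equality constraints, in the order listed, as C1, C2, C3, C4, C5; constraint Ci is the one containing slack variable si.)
Optimal: x = 0, y = 7
Binding: C1, x ≥ 0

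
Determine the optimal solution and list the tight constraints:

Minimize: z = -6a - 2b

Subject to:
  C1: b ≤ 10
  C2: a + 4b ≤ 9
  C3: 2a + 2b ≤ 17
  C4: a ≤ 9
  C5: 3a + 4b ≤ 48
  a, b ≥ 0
Optimal: a = 8.5, b = 0
Slack at optimum:
  C1: slack = 10
  C2: slack = 0.5
  C3: slack = 0 (binding)
  C4: slack = 0.5
  C5: slack = 22.5
  a ≥ 0: a = 8.5
  b ≥ 0: b = 0 (binding)
Binding constraints: C3, b ≥ 0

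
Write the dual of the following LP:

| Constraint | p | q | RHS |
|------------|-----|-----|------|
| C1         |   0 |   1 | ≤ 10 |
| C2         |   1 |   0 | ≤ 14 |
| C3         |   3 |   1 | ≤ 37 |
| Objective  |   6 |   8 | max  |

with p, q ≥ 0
Minimize: z = 10y1 + 14y2 + 37y3

Subject to:
  C1: -y2 - 3y3 ≤ -6
  C2: -y1 - y3 ≤ -8
  y1, y2, y3 ≥ 0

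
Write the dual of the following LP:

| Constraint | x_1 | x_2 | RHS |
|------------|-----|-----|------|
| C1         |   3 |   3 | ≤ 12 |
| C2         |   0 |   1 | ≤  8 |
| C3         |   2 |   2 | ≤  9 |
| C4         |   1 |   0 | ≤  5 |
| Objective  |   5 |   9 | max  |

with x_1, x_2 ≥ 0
Minimize: z = 12y1 + 8y2 + 9y3 + 5y4

Subject to:
  C1: -3y1 - 2y3 - y4 ≤ -5
  C2: -3y1 - y2 - 2y3 ≤ -9
  y1, y2, y3, y4 ≥ 0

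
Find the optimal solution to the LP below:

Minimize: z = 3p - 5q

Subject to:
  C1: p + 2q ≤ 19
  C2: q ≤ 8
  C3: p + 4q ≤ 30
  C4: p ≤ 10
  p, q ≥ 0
Each vertex is the intersection of two constraint boundaries that also satisfies all remaining constraints:
  p = 0 and q = 0 → (0, 0)
  p = 10 and q = 0 → (10, 0)
  p + 2q = 19 and p = 10 → (10, 4.5)
  p + 2q = 19 and p + 4q = 30 → (8, 5.5)
  p + 4q = 30 and p = 0 → (0, 7.5)

Evaluating z = 3p - 5q at each vertex:
  (0, 0): z = 0
  (10, 0): z = 30
  (10, 4.5): z = 7.5
  (8, 5.5): z = -3.5
  (0, 7.5): z = -37.5

The minimum is at (0, 7.5) with z = -37.5.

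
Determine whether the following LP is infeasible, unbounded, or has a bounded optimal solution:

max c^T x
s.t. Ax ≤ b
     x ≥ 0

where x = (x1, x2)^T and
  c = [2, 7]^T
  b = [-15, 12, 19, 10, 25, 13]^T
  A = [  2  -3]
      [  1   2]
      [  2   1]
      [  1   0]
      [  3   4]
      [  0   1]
The point (0, 6) satisfies every constraint, so the LP is feasible; the constraints give x1 ≤ 10 and x2 ≤ 13, which with x1, x2 ≥ 0 keep the feasible region inside a bounded box. A feasible, bounded LP attains a finite optimum at a vertex.

Evaluating z = 2x1 + 7x2 at each vertex:
  (0, 5): z = 35
  (0.8571, 5.571): z = 40.71
  (0, 6): z = 42

The LP has an optimal solution: (0, 6) with z = 42.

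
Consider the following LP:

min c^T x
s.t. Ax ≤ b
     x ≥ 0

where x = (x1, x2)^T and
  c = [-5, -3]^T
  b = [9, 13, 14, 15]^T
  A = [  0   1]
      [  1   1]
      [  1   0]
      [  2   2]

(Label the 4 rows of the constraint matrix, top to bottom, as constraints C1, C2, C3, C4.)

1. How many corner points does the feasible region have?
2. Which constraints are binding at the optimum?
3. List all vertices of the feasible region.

1. 3
2. C4, x2 ≥ 0
3. (0, 0), (7.5, 0), (0, 7.5)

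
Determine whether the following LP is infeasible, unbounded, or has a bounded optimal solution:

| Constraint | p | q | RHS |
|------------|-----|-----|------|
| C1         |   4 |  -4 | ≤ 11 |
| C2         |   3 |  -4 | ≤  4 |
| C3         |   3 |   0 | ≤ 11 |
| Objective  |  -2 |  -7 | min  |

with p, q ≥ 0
Feasible point: (0, 0) satisfies every constraint, so the LP is feasible.
Direction d = (0, 1): for each constraint row a, a·d ≤ 0 —
  (4)(0) + (-4)(1) = -4 ≤ 0
  (3)(0) + (-4)(1) = -4 ≤ 0
  (3)(0) + (0)(1) = 0 ≤ 0
and d ≥ 0, so (0, 0) + t·d stays feasible for every t ≥ 0. Along this ray z = -2p - 7q changes by -7 per unit t, so z → −∞.

The LP is unbounded; z can be made arbitrarily small.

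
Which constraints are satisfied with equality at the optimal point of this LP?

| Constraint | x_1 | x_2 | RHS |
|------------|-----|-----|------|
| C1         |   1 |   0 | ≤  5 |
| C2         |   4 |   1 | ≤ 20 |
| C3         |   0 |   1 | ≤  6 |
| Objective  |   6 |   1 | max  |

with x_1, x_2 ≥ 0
Optimal: x_1 = 5, x_2 = 0
Slack at optimum:
  C1: slack = 0 (binding)
  C2: slack = 0 (binding)
  C3: slack = 6
  x_1 ≥ 0: x_1 = 5
  x_2 ≥ 0: x_2 = 0 (binding)
Binding constraints: C1, C2, x_2 ≥ 0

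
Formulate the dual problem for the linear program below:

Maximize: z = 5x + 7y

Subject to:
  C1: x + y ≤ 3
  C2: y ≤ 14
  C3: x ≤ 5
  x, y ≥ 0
Minimize: z = 3y1 + 14y2 + 5y3

Subject to:
  C1: -y1 - y3 ≤ -5
  C2: -y1 - y2 ≤ -7
  y1, y2, y3 ≥ 0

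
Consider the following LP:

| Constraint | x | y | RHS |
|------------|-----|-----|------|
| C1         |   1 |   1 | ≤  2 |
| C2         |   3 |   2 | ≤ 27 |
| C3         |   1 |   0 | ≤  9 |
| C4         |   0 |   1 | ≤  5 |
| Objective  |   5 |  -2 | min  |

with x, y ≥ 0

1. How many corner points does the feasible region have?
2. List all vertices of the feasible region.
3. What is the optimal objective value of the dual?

1. 3
2. (0, 0), (2, 0), (0, 2)
3. -4 (by strong duality, equal to the primal optimum)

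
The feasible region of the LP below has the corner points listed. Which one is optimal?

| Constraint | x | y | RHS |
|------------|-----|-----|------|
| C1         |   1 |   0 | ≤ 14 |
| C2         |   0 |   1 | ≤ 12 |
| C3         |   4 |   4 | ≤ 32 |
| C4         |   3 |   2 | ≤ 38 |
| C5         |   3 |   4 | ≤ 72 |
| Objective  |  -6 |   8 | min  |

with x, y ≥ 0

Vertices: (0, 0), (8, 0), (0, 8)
(8, 0) with z = -48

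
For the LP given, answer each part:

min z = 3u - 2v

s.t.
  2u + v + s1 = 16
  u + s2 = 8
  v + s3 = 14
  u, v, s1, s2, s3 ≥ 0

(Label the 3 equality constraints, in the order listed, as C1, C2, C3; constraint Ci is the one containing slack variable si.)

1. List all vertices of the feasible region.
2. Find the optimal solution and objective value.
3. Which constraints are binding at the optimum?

1. (0, 0), (8, 0), (1, 14), (0, 14)
2. u = 0, v = 14, z = -28
3. C3, u ≥ 0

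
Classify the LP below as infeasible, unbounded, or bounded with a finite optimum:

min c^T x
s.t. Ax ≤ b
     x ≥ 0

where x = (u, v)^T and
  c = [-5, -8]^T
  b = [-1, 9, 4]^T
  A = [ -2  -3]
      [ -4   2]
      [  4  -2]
Feasible point: (0, 1) satisfies every constraint, so the LP is feasible.
Direction d = (1, 2): for each constraint row a, a·d ≤ 0 —
  (-2)(1) + (-3)(2) = -8 ≤ 0
  (-4)(1) + (2)(2) = 0 ≤ 0
  (4)(1) + (-2)(2) = 0 ≤ 0
and d ≥ 0, so (0, 1) + t·d stays feasible for every t ≥ 0. Along this ray z = -5u - 8v changes by -21 per unit t, so z → −∞.

The LP is unbounded; z can be made arbitrarily small.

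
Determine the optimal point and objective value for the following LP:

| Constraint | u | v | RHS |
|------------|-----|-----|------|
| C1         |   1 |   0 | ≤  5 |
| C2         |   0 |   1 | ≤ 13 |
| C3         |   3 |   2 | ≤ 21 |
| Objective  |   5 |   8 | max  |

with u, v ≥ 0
Each vertex is the intersection of two constraint boundaries that also satisfies all remaining constraints:
  u = 0 and v = 0 → (0, 0)
  u = 5 and v = 0 → (5, 0)
  u = 5 and 3u + 2v = 21 → (5, 3)
  3u + 2v = 21 and u = 0 → (0, 10.5)

Evaluating z = 5u + 8v at each vertex:
  (0, 0): z = 0
  (5, 0): z = 25
  (5, 3): z = 49
  (0, 10.5): z = 84

The maximum is at (0, 10.5) with z = 84.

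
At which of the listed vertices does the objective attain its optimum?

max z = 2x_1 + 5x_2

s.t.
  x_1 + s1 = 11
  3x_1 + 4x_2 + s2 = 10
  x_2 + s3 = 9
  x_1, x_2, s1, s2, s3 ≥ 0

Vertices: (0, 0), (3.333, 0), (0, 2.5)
Evaluating z = 2x_1 + 5x_2 at each vertex:
  (0, 0): z = 0
  (3.333, 0): z = 6.667
  (0, 2.5): z = 12.5

The largest value is z = 12.5, attained at (0, 2.5).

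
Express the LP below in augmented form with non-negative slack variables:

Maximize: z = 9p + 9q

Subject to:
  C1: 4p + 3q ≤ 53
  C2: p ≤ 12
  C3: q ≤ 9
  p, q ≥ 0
max z = 9p + 9q

s.t.
  4p + 3q + s1 = 53
  p + s2 = 12
  q + s3 = 9
  p, q, s1, s2, s3 ≥ 0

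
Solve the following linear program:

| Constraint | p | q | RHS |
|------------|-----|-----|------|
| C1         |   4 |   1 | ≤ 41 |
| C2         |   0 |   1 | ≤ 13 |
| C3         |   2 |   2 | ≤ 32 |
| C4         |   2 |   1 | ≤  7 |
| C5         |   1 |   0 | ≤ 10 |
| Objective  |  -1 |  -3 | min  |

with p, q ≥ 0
p = 0, q = 7, z = -21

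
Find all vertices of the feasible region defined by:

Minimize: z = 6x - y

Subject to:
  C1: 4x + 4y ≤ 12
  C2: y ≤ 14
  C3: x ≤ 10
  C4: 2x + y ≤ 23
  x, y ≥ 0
Each vertex is the intersection of two constraint boundaries that also satisfies all remaining constraints:
  x = 0 and y = 0 → (0, 0)
  4x + 4y = 12 and y = 0 → (3, 0)
  4x + 4y = 12 and x = 0 → (0, 3)

Vertices: (0, 0), (3, 0), (0, 3)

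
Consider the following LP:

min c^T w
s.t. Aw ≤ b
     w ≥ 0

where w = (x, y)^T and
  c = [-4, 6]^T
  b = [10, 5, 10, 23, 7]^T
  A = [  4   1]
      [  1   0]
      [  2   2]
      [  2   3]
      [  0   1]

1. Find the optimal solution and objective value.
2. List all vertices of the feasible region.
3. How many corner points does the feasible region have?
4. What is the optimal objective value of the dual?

1. x = 2.5, y = 0, z = -10
2. (0, 0), (2.5, 0), (1.667, 3.333), (0, 5)
3. 4
4. -10 (by strong duality, equal to the primal optimum)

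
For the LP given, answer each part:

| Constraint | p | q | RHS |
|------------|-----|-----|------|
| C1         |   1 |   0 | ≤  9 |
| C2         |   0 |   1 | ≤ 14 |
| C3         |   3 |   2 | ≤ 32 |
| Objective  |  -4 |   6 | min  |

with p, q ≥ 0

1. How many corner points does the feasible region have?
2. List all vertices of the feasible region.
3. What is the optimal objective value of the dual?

1. 5
2. (0, 0), (9, 0), (9, 2.5), (1.333, 14), (0, 14)
3. -36 (by strong duality, equal to the primal optimum)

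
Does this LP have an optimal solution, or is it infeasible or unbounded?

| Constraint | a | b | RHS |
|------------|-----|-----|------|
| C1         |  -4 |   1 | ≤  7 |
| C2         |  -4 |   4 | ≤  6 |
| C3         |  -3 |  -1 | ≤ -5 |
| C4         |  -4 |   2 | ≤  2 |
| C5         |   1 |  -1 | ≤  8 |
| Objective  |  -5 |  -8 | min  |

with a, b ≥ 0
Feasible point: (2, 0) satisfies every constraint, so the LP is feasible.
Direction d = (1, 1): for each constraint row a, a·d ≤ 0 —
  (-4)(1) + (1)(1) = -3 ≤ 0
  (-4)(1) + (4)(1) = 0 ≤ 0
  (-3)(1) + (-1)(1) = -4 ≤ 0
  (-4)(1) + (2)(1) = -2 ≤ 0
  (1)(1) + (-1)(1) = 0 ≤ 0
and d ≥ 0, so (2, 0) + t·d stays feasible for every t ≥ 0. Along this ray z = -5a - 8b changes by -13 per unit t, so z → −∞.

Unbounded — the objective can decrease without bound over the feasible region.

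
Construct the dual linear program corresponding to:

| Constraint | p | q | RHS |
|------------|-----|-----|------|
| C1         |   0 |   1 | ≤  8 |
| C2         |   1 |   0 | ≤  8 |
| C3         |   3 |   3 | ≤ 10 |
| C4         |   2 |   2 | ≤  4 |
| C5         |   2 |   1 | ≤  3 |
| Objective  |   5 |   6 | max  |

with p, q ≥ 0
Minimize: z = 8y1 + 8y2 + 10y3 + 4y4 + 3y5

Subject to:
  C1: -y2 - 3y3 - 2y4 - 2y5 ≤ -5
  C2: -y1 - 3y3 - 2y4 - y5 ≤ -6
  y1, y2, y3, y4, y5 ≥ 0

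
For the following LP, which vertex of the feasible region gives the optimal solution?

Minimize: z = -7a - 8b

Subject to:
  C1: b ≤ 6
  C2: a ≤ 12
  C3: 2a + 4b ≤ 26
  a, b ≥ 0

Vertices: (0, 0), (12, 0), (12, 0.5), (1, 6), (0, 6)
Evaluating z = -7a - 8b at each vertex:
  (0, 0): z = 0
  (12, 0): z = -84
  (12, 0.5): z = -88
  (1, 6): z = -55
  (0, 6): z = -48

The smallest value is z = -88, attained at (12, 0.5).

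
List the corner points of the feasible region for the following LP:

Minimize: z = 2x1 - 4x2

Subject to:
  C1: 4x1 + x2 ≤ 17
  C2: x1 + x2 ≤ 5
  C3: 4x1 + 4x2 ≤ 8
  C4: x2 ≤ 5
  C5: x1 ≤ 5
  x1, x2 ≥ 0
Each vertex is the intersection of two constraint boundaries that also satisfies all remaining constraints:
  x1 = 0 and x2 = 0 → (0, 0)
  4x1 + 4x2 = 8 and x2 = 0 → (2, 0)
  4x1 + 4x2 = 8 and x1 = 0 → (0, 2)

Vertices: (0, 0), (2, 0), (0, 2)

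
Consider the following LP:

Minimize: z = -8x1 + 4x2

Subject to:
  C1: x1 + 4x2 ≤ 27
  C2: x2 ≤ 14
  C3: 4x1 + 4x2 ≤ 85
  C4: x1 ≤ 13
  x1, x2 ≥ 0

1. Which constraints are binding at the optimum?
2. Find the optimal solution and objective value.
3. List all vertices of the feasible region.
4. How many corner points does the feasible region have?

1. C4, x2 ≥ 0
2. x1 = 13, x2 = 0, z = -104
3. (0, 0), (13, 0), (13, 3.5), (0, 6.75)
4. 4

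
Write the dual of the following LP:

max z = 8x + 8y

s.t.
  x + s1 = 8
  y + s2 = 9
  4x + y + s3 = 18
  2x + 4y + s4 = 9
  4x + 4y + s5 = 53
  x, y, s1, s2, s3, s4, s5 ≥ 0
Minimize: z = 8y1 + 9y2 + 18y3 + 9y4 + 53y5

Subject to:
  C1: -y1 - 4y3 - 2y4 - 4y5 ≤ -8
  C2: -y2 - y3 - 4y4 - 4y5 ≤ -8
  y1, y2, y3, y4, y5 ≥ 0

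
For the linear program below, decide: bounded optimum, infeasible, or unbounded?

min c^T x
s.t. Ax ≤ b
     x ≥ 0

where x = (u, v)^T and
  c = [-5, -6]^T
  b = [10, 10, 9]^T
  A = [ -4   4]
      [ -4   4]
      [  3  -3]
Feasible point: (0, 0) satisfies every constraint, so the LP is feasible.
Direction d = (1, 1): for each constraint row a, a·d ≤ 0 —
  (-4)(1) + (4)(1) = 0 ≤ 0
  (-4)(1) + (4)(1) = 0 ≤ 0
  (3)(1) + (-3)(1) = 0 ≤ 0
and d ≥ 0, so (0, 0) + t·d stays feasible for every t ≥ 0. Along this ray z = -5u - 6v changes by -11 per unit t, so z → −∞.

The LP is unbounded; z can be made arbitrarily small.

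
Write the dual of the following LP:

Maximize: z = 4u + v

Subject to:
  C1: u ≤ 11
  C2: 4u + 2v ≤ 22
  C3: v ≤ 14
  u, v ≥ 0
Minimize: z = 11y1 + 22y2 + 14y3

Subject to:
  C1: -y1 - 4y2 ≤ -4
  C2: -2y2 - y3 ≤ -1
  y1, y2, y3 ≥ 0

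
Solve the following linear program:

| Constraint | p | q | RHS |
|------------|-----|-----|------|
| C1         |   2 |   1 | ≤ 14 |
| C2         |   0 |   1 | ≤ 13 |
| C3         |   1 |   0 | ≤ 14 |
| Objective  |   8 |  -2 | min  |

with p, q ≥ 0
p = 0, q = 13, z = -26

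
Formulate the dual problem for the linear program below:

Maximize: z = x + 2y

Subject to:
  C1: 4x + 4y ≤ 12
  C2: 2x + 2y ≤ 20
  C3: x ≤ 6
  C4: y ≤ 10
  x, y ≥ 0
Minimize: z = 12y1 + 20y2 + 6y3 + 10y4

Subject to:
  C1: -4y1 - 2y2 - y3 ≤ -1
  C2: -4y1 - 2y2 - y4 ≤ -2
  y1, y2, y3, y4 ≥ 0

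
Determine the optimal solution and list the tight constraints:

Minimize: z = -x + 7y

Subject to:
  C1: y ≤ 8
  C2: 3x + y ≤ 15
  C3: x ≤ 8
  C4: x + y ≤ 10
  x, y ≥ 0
Optimal: x = 5, y = 0
Binding: C2, y ≥ 0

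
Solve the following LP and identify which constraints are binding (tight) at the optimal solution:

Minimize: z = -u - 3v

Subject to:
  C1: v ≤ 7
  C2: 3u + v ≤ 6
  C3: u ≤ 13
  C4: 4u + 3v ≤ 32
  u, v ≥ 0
Optimal: u = 0, v = 6
Binding: C2, u ≥ 0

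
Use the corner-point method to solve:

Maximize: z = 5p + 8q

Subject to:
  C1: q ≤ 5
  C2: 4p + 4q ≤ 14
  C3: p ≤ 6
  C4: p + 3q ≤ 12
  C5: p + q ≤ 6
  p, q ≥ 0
p = 0, q = 3.5, z = 28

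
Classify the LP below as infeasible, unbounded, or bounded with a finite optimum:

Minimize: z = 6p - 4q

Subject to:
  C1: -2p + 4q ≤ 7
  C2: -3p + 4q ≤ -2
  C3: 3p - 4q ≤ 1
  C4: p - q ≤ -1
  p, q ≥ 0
C3 requires 3p - 4q ≤ 1, while C2 (-3p + 4q ≤ -2) is equivalent to 3p - 4q ≥ 2. Together they would need 2 ≤ 3p - 4q ≤ 1, which is impossible since 2 > 1. No point satisfies all constraints.

The feasible region is empty; the LP is infeasible.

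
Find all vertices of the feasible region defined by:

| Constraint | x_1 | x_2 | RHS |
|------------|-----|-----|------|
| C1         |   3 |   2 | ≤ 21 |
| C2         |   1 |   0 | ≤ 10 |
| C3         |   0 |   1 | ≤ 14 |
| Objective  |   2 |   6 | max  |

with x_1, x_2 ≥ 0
Each vertex is the intersection of two constraint boundaries that also satisfies all remaining constraints:
  x_1 = 0 and x_2 = 0 → (0, 0)
  3x_1 + 2x_2 = 21 and x_2 = 0 → (7, 0)
  3x_1 + 2x_2 = 21 and x_1 = 0 → (0, 10.5)

Vertices: (0, 0), (7, 0), (0, 10.5)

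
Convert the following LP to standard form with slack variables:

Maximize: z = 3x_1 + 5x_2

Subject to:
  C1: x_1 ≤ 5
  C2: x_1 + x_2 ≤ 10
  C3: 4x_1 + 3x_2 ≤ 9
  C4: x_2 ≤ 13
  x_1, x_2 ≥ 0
max z = 3x_1 + 5x_2

s.t.
  x_1 + s1 = 5
  x_1 + x_2 + s2 = 10
  4x_1 + 3x_2 + s3 = 9
  x_2 + s4 = 13
  x_1, x_2, s1, s2, s3, s4 ≥ 0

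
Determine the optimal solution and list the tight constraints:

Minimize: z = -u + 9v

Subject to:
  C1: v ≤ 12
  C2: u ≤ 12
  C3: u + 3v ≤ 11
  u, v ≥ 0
Optimal: u = 11, v = 0
Slack at optimum:
  C1: slack = 12
  C2: slack = 1
  C3: slack = 0 (binding)
  u ≥ 0: u = 11
  v ≥ 0: v = 0 (binding)
Binding constraints: C3, v ≥ 0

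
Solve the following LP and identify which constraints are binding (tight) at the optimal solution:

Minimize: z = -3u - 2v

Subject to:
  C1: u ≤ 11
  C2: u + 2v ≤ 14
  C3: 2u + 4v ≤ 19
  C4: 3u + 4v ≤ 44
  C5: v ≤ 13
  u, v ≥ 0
Optimal: u = 9.5, v = 0
Binding: C3, v ≥ 0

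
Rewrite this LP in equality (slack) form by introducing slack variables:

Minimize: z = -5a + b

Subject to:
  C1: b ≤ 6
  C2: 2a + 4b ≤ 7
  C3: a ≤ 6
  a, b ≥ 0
min z = -5a + b

s.t.
  b + s1 = 6
  2a + 4b + s2 = 7
  a + s3 = 6
  a, b, s1, s2, s3 ≥ 0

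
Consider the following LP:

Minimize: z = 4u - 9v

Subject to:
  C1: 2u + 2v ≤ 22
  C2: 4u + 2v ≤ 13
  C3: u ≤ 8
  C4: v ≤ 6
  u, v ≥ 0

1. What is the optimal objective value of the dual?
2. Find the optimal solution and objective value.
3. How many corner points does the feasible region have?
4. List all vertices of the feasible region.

1. -54 (by strong duality, equal to the primal optimum)
2. u = 0, v = 6, z = -54
3. 4
4. (0, 0), (3.25, 0), (0.25, 6), (0, 6)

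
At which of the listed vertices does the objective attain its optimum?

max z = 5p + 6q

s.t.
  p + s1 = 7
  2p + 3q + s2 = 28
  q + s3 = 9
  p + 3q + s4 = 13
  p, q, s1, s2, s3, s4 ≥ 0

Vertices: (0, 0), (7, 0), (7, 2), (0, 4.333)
Evaluating z = 5p + 6q at each vertex:
  (0, 0): z = 0
  (7, 0): z = 35
  (7, 2): z = 47
  (0, 4.333): z = 26

The largest value is z = 47, attained at (7, 2).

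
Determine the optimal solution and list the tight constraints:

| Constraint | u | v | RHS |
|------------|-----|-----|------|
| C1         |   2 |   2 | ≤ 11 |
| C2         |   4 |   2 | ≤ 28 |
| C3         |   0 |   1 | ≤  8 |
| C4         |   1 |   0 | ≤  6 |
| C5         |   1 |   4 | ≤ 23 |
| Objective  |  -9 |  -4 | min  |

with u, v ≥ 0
Optimal: u = 5.5, v = 0
Slack at optimum:
  C1: slack = 0 (binding)
  C2: slack = 6
  C3: slack = 8
  C4: slack = 0.5
  C5: slack = 17.5
  u ≥ 0: u = 5.5
  v ≥ 0: v = 0 (binding)
Binding constraints: C1, v ≥ 0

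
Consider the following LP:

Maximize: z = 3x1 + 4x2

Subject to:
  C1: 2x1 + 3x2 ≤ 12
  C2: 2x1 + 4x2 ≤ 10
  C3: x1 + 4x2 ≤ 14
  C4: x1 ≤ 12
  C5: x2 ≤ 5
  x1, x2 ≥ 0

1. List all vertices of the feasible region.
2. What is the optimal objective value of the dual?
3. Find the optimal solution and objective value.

1. (0, 0), (5, 0), (0, 2.5)
2. 15 (by strong duality, equal to the primal optimum)
3. x1 = 5, x2 = 0, z = 15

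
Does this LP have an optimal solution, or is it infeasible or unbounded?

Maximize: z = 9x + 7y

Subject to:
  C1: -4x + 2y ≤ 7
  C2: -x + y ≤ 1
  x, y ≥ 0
Feasible point: (0, 0) satisfies every constraint, so the LP is feasible.
Direction d = (1, 0): for each constraint row a, a·d ≤ 0 —
  (-4)(1) + (2)(0) = -4 ≤ 0
  (-1)(1) + (1)(0) = -1 ≤ 0
and d ≥ 0, so (0, 0) + t·d stays feasible for every t ≥ 0. Along this ray z = 9x + 7y changes by 9 per unit t, so z → +∞.

The LP is unbounded; z can be made arbitrarily large.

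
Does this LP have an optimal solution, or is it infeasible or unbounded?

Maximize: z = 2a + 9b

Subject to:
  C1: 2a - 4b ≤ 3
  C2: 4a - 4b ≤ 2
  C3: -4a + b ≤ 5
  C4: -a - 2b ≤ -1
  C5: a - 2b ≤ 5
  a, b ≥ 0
Feasible point: (0, 1) satisfies every constraint, so the LP is feasible.
Direction d = (1, 1): for each constraint row a, a·d ≤ 0 —
  (2)(1) + (-4)(1) = -2 ≤ 0
  (4)(1) + (-4)(1) = 0 ≤ 0
  (-4)(1) + (1)(1) = -3 ≤ 0
  (-1)(1) + (-2)(1) = -3 ≤ 0
  (1)(1) + (-2)(1) = -1 ≤ 0
and d ≥ 0, so (0, 1) + t·d stays feasible for every t ≥ 0. Along this ray z = 2a + 9b changes by 11 per unit t, so z → +∞.

Unbounded — the objective can increase without bound over the feasible region.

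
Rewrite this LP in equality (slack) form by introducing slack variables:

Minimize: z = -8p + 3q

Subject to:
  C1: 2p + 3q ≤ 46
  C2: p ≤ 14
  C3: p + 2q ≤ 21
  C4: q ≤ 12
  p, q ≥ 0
min z = -8p + 3q

s.t.
  2p + 3q + s1 = 46
  p + s2 = 14
  p + 2q + s3 = 21
  q + s4 = 12
  p, q, s1, s2, s3, s4 ≥ 0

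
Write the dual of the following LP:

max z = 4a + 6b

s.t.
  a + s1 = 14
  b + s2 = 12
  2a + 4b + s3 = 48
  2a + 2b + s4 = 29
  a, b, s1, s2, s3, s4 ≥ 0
Minimize: z = 14y1 + 12y2 + 48y3 + 29y4

Subject to:
  C1: -y1 - 2y3 - 2y4 ≤ -4
  C2: -y2 - 4y3 - 2y4 ≤ -6
  y1, y2, y3, y4 ≥ 0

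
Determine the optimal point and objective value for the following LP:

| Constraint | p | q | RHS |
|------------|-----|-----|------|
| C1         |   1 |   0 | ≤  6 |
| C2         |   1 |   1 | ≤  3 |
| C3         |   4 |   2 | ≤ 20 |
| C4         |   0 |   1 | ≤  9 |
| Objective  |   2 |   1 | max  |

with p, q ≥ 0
p = 3, q = 0, z = 6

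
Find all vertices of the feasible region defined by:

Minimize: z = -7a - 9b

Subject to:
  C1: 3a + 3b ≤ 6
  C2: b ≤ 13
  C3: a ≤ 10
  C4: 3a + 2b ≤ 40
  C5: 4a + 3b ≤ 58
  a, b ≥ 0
Each vertex is the intersection of two constraint boundaries that also satisfies all remaining constraints:
  a = 0 and b = 0 → (0, 0)
  3a + 3b = 6 and b = 0 → (2, 0)
  3a + 3b = 6 and a = 0 → (0, 2)

Vertices: (0, 0), (2, 0), (0, 2)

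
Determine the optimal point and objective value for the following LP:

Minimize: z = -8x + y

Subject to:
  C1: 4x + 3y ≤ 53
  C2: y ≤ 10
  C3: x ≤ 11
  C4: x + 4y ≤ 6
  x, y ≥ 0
Each vertex is the intersection of two constraint boundaries that also satisfies all remaining constraints:
  x = 0 and y = 0 → (0, 0)
  x + 4y = 6 and y = 0 → (6, 0)
  x + 4y = 6 and x = 0 → (0, 1.5)

Evaluating z = -8x + y at each vertex:
  (0, 0): z = 0
  (6, 0): z = -48
  (0, 1.5): z = 1.5

The minimum is at (6, 0) with z = -48.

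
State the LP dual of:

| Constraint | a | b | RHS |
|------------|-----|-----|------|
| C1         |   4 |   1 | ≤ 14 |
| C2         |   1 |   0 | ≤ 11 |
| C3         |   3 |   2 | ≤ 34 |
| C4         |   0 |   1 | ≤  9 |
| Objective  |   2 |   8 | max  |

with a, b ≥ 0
Minimize: z = 14y1 + 11y2 + 34y3 + 9y4

Subject to:
  C1: -4y1 - y2 - 3y3 ≤ -2
  C2: -y1 - 2y3 - y4 ≤ -8
  y1, y2, y3, y4 ≥ 0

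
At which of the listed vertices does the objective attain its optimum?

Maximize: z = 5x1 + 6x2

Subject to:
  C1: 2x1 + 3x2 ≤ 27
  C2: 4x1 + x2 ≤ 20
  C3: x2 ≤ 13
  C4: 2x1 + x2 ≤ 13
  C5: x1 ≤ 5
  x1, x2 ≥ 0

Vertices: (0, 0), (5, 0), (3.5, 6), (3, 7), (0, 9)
(3, 7) with z = 57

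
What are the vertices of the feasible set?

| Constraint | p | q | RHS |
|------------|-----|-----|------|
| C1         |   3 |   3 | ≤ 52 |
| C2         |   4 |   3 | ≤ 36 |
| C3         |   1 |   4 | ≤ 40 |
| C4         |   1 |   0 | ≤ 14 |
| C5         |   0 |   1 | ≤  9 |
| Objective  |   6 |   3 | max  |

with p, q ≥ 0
Each vertex is the intersection of two constraint boundaries that also satisfies all remaining constraints:
  p = 0 and q = 0 → (0, 0)
  4p + 3q = 36 and q = 0 → (9, 0)
  4p + 3q = 36 and q = 9 → (2.25, 9)
  q = 9 and p = 0 → (0, 9)

Vertices: (0, 0), (9, 0), (2.25, 9), (0, 9)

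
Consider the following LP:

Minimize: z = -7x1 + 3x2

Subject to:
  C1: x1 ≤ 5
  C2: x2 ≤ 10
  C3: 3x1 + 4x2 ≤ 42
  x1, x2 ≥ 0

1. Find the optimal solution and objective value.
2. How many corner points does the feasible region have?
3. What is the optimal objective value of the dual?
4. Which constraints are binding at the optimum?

1. x1 = 5, x2 = 0, z = -35
2. 5
3. -35 (by strong duality, equal to the primal optimum)
4. C1, x2 ≥ 0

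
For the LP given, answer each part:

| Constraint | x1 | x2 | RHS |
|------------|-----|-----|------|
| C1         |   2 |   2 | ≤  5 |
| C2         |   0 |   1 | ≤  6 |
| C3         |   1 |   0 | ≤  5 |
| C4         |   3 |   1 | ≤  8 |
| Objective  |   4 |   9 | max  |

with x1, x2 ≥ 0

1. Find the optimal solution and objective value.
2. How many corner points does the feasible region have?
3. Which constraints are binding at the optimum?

1. x1 = 0, x2 = 2.5, z = 22.5
2. 3
3. C1, x1 ≥ 0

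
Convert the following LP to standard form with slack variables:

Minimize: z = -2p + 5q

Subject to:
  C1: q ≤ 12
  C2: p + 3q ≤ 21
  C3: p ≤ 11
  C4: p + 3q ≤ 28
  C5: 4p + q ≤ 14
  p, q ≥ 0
min z = -2p + 5q

s.t.
  q + s1 = 12
  p + 3q + s2 = 21
  p + s3 = 11
  p + 3q + s4 = 28
  4p + q + s5 = 14
  p, q, s1, s2, s3, s4, s5 ≥ 0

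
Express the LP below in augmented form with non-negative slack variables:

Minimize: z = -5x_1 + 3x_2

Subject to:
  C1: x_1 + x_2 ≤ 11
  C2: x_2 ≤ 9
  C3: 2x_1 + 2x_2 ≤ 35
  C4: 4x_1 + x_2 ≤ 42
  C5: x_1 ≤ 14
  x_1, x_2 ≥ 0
min z = -5x_1 + 3x_2

s.t.
  x_1 + x_2 + s1 = 11
  x_2 + s2 = 9
  2x_1 + 2x_2 + s3 = 35
  4x_1 + x_2 + s4 = 42
  x_1 + s5 = 14
  x_1, x_2, s1, s2, s3, s4, s5 ≥ 0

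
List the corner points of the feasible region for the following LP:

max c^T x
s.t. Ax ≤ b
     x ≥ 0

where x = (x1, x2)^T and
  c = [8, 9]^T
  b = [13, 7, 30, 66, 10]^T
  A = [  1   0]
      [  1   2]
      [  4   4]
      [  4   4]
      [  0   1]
Each vertex is the intersection of two constraint boundaries that also satisfies all remaining constraints:
  x1 = 0 and x2 = 0 → (0, 0)
  x1 + 2x2 = 7 and x2 = 0 → (7, 0)
  x1 + 2x2 = 7 and x1 = 0 → (0, 3.5)

Vertices: (0, 0), (7, 0), (0, 3.5)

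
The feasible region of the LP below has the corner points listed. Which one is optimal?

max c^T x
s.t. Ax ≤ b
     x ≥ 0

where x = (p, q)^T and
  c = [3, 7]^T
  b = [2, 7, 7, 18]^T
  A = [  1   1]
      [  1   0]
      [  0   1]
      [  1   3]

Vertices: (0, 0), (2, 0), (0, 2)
Evaluating z = 3p + 7q at each vertex:
  (0, 0): z = 0
  (2, 0): z = 6
  (0, 2): z = 14

The largest value is z = 14, attained at (0, 2).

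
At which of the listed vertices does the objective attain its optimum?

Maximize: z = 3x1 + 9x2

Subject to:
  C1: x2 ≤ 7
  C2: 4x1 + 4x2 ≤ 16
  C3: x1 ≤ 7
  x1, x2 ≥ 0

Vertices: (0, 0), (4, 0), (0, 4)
Evaluating z = 3x1 + 9x2 at each vertex:
  (0, 0): z = 0
  (4, 0): z = 12
  (0, 4): z = 36

The largest value is z = 36, attained at (0, 4).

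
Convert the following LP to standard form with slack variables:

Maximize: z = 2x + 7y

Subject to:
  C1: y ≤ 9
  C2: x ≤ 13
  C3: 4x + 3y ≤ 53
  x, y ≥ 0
max z = 2x + 7y

s.t.
  y + s1 = 9
  x + s2 = 13
  4x + 3y + s3 = 53
  x, y, s1, s2, s3 ≥ 0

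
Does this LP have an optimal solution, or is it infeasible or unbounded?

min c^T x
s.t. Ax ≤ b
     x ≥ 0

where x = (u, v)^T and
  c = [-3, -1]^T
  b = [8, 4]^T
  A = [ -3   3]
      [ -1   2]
Feasible point: (0, 0) satisfies every constraint, so the LP is feasible.
Direction d = (1, 0): for each constraint row a, a·d ≤ 0 —
  (-3)(1) + (3)(0) = -3 ≤ 0
  (-1)(1) + (2)(0) = -1 ≤ 0
and d ≥ 0, so (0, 0) + t·d stays feasible for every t ≥ 0. Along this ray z = -3u - v changes by -3 per unit t, so z → −∞.

Unbounded: there is a feasible ray along which z → −∞.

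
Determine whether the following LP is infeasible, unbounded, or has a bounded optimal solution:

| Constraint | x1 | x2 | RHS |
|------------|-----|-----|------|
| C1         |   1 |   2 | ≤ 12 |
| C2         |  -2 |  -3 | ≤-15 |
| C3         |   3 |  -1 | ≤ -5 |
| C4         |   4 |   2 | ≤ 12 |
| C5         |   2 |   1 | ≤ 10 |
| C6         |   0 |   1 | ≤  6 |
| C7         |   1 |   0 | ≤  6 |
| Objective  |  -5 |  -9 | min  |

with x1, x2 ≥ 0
The point (0, 6) satisfies every constraint, so the LP is feasible; the constraints give x1 ≤ 6 and x2 ≤ 6, which with x1, x2 ≥ 0 keep the feasible region inside a bounded box. A feasible, bounded LP attains a finite optimum at a vertex.

Bounded optimum: z* = -54 at (0, 6).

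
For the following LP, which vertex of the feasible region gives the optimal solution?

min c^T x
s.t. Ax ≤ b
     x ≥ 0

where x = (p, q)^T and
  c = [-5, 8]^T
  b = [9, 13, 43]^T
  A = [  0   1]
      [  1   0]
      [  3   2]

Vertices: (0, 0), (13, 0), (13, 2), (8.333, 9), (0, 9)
Evaluating z = -5p + 8q at each vertex:
  (0, 0): z = 0
  (13, 0): z = -65
  (13, 2): z = -49
  (8.333, 9): z = 30.33
  (0, 9): z = 72

The smallest value is z = -65, attained at (13, 0).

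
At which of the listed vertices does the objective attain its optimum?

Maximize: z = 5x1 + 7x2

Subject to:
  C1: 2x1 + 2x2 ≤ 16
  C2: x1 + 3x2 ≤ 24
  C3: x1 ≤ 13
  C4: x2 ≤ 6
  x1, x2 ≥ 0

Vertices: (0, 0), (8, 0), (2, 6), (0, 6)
Evaluating z = 5x1 + 7x2 at each vertex:
  (0, 0): z = 0
  (8, 0): z = 40
  (2, 6): z = 52
  (0, 6): z = 42

The largest value is z = 52, attained at (2, 6).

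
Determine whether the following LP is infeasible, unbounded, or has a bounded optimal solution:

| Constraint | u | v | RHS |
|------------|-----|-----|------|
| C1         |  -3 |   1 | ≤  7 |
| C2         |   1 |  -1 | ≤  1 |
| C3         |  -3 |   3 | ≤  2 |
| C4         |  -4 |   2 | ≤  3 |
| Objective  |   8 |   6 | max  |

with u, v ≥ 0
Feasible point: (0, 0) satisfies every constraint, so the LP is feasible.
Direction d = (1, 1): for each constraint row a, a·d ≤ 0 —
  (-3)(1) + (1)(1) = -2 ≤ 0
  (1)(1) + (-1)(1) = 0 ≤ 0
  (-3)(1) + (3)(1) = 0 ≤ 0
  (-4)(1) + (2)(1) = -2 ≤ 0
and d ≥ 0, so (0, 0) + t·d stays feasible for every t ≥ 0. Along this ray z = 8u + 6v changes by 14 per unit t, so z → +∞.

Unbounded — the objective can increase without bound over the feasible region.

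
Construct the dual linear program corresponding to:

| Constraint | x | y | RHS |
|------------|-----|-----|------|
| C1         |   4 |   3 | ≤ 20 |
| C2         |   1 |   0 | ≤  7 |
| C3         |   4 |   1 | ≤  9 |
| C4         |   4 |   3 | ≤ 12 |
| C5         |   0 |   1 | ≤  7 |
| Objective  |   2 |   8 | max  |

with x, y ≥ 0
Minimize: z = 20y1 + 7y2 + 9y3 + 12y4 + 7y5

Subject to:
  C1: -4y1 - y2 - 4y3 - 4y4 ≤ -2
  C2: -3y1 - y3 - 3y4 - y5 ≤ -8
  y1, y2, y3, y4, y5 ≥ 0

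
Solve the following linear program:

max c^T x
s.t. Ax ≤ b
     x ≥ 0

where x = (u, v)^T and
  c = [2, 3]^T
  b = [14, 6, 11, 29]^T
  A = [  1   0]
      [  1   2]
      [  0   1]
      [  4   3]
Each vertex is the intersection of two constraint boundaries that also satisfies all remaining constraints:
  u = 0 and v = 0 → (0, 0)
  u + 2v = 6 and v = 0 → (6, 0)
  u + 2v = 6 and u = 0 → (0, 3)

Evaluating z = 2u + 3v at each vertex:
  (0, 0): z = 0
  (6, 0): z = 12
  (0, 3): z = 9

The maximum is at (6, 0) with z = 12.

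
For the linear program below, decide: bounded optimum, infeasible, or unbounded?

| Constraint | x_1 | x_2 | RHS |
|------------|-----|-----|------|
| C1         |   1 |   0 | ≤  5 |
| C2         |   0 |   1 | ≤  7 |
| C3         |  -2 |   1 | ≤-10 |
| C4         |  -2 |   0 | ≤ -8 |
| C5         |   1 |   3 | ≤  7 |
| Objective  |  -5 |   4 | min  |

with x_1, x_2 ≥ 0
The point (5, 0) satisfies every constraint, so the LP is feasible; the constraints give x_1 ≤ 5 and x_2 ≤ 7, which with x_1, x_2 ≥ 0 keep the feasible region inside a bounded box. A feasible, bounded LP attains a finite optimum at a vertex.

Evaluating z = -5x_1 + 4x_2 at each vertex:
  (5, 0): z = -25

The LP has an optimal solution: (5, 0) with z = -25.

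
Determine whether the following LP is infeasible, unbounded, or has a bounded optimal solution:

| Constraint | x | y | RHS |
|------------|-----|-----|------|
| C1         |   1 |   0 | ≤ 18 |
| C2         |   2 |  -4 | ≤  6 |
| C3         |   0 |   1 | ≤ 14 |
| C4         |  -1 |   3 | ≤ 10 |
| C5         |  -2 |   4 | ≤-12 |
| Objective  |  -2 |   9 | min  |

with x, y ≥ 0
C2 requires 2x - 4y ≤ 6, while C5 (-2x + 4y ≤ -12) is equivalent to 2x - 4y ≥ 12. Together they would need 12 ≤ 2x - 4y ≤ 6, which is impossible since 12 > 6. No point satisfies all constraints.

Infeasible — the constraint set is empty.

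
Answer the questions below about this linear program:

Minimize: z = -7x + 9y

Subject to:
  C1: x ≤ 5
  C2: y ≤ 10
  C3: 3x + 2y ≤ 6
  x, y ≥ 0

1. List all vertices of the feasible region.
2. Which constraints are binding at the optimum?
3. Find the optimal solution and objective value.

1. (0, 0), (2, 0), (0, 3)
2. C3, y ≥ 0
3. x = 2, y = 0, z = -14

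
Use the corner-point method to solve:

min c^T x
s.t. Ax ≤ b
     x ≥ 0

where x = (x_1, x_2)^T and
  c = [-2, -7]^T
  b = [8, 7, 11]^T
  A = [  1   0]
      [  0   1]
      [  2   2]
Each vertex is the intersection of two constraint boundaries that also satisfies all remaining constraints:
  x_1 = 0 and x_2 = 0 → (0, 0)
  2x_1 + 2x_2 = 11 and x_2 = 0 → (5.5, 0)
  2x_1 + 2x_2 = 11 and x_1 = 0 → (0, 5.5)

Evaluating z = -2x_1 - 7x_2 at each vertex:
  (0, 0): z = 0
  (5.5, 0): z = -11
  (0, 5.5): z = -38.5

The minimum is at (0, 5.5) with z = -38.5.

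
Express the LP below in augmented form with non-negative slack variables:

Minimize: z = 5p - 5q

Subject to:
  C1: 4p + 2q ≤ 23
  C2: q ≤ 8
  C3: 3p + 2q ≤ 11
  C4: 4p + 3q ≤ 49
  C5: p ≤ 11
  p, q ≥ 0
min z = 5p - 5q

s.t.
  4p + 2q + s1 = 23
  q + s2 = 8
  3p + 2q + s3 = 11
  4p + 3q + s4 = 49
  p + s5 = 11
  p, q, s1, s2, s3, s4, s5 ≥ 0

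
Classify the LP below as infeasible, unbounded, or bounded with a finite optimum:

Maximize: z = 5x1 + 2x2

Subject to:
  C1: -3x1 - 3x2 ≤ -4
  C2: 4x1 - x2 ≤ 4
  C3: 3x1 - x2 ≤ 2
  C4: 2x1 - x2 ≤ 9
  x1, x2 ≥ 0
Feasible point: (0, 2) satisfies every constraint, so the LP is feasible.
Direction d = (0, 1): for each constraint row a, a·d ≤ 0 —
  (-3)(0) + (-3)(1) = -3 ≤ 0
  (4)(0) + (-1)(1) = -1 ≤ 0
  (3)(0) + (-1)(1) = -1 ≤ 0
  (2)(0) + (-1)(1) = -1 ≤ 0
and d ≥ 0, so (0, 2) + t·d stays feasible for every t ≥ 0. Along this ray z = 5x1 + 2x2 changes by 2 per unit t, so z → +∞.

Unbounded — the objective can increase without bound over the feasible region.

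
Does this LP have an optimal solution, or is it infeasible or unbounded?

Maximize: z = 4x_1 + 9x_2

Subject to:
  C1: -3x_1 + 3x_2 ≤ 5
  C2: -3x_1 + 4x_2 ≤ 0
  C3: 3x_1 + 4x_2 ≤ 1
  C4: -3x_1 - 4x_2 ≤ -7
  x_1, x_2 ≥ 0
C3 requires 3x_1 + 4x_2 ≤ 1, while C4 (-3x_1 - 4x_2 ≤ -7) is equivalent to 3x_1 + 4x_2 ≥ 7. Together they would need 7 ≤ 3x_1 + 4x_2 ≤ 1, which is impossible since 7 > 1. No point satisfies all constraints.

Infeasible — the constraint set is empty.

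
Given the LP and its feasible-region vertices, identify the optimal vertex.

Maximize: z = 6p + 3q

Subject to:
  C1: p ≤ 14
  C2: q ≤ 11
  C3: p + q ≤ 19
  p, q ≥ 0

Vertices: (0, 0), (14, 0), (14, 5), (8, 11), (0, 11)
(14, 5) with z = 99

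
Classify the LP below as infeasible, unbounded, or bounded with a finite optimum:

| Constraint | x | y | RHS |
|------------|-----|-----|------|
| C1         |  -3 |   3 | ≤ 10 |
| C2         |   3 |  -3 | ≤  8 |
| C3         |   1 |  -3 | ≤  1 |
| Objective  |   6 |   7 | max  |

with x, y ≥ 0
Feasible point: (0, 0) satisfies every constraint, so the LP is feasible.
Direction d = (1, 1): for each constraint row a, a·d ≤ 0 —
  (-3)(1) + (3)(1) = 0 ≤ 0
  (3)(1) + (-3)(1) = 0 ≤ 0
  (1)(1) + (-3)(1) = -2 ≤ 0
and d ≥ 0, so (0, 0) + t·d stays feasible for every t ≥ 0. Along this ray z = 6x + 7y changes by 13 per unit t, so z → +∞.

The LP is unbounded; z can be made arbitrarily large.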